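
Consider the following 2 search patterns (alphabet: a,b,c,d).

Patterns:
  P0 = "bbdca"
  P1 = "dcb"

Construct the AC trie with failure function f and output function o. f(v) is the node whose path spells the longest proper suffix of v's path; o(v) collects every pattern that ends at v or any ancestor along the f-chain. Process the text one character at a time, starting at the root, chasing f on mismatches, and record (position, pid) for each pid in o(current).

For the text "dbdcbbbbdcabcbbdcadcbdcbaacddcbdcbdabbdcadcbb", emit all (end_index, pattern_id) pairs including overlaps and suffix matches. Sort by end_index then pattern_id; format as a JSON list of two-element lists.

Build:
Trie nodes:
  0='ε' goto b→1 d→6
  1='b' goto b→2
  2='bb' goto d→3
  3='bbd' goto c→4
  4='bbdc' goto a→5
  5='bbdca' goto ·  ←P0
  6='d' goto c→7
  7='dc' goto b→8
  8='dcb' goto ·  ←P1

Failure links (BFS by depth):
  n1('b'): parent n0 fail=0; on 'b' 0 → fail=0;  out ∅∪∅=∅
  n6('d'): parent n0 fail=0; on 'd' 0 → fail=0;  out ∅∪∅=∅
  n2('bb'): parent n1 fail=0; on 'b' 0 → fail=1;  out ∅∪∅=∅
  n7('dc'): parent n6 fail=0; on 'c' 0 → fail=0;  out ∅∪∅=∅
  n3('bbd'): parent n2 fail=1; on 'd' 1→0 → fail=6;  out ∅∪∅=∅
  n8('dcb'): parent n7 fail=0; on 'b' 0 → fail=1;  out {1}∪∅={1}
  n4('bbdc'): parent n3 fail=6; on 'c' 6 → fail=7;  out ∅∪∅=∅
  n5('bbdca'): parent n4 fail=7; on 'a' 7→0 → fail=0;  out {0}∪∅={0}

Run:
pos 0 'd': at 6
pos 1 'b': at 1 (via fail)
pos 2 'd': at 6 (via fail)
pos 3 'c': at 7
pos 4 'b': at 8  ** P1@[2:4]
pos 5 'b': at 2 (via fail)
pos 6 'b': at 2 (via fail)
pos 7 'b': at 2 (via fail)
pos 8 'd': at 3
pos 9 'c': at 4
pos 10 'a': at 5  ** P0@[6:10]
pos 11 'b': at 1 (via fail)
pos 12 'c': at 0 (via fail)
pos 13 'b': at 1
pos 14 'b': at 2
pos 15 'd': at 3
pos 16 'c': at 4
pos 17 'a': at 5  ** P0@[13:17]
pos 18 'd': at 6 (via fail)
pos 19 'c': at 7
pos 20 'b': at 8  ** P1@[18:20]
pos 21 'd': at 6 (via fail)
pos 22 'c': at 7
pos 23 'b': at 8  ** P1@[21:23]
pos 24 'a': at 0 (via fail)
pos 25 'a': at 0
pos 26 'c': at 0
pos 27 'd': at 6
pos 28 'd': at 6 (via fail)
pos 29 'c': at 7
pos 30 'b': at 8  ** P1@[28:30]
pos 31 'd': at 6 (via fail)
pos 32 'c': at 7
pos 33 'b': at 8  ** P1@[31:33]
pos 34 'd': at 6 (via fail)
pos 35 'a': at 0 (via fail)
pos 36 'b': at 1
pos 37 'b': at 2
pos 38 'd': at 3
pos 39 'c': at 4
pos 40 'a': at 5  ** P0@[36:40]
pos 41 'd': at 6 (via fail)
pos 42 'c': at 7
pos 43 'b': at 8  ** P1@[41:43]
pos 44 'b': at 2 (via fail)

Result: [[4,1],[10,0],[17,0],[20,1],[23,1],[30,1],[33,1],[40,0],[43,1]]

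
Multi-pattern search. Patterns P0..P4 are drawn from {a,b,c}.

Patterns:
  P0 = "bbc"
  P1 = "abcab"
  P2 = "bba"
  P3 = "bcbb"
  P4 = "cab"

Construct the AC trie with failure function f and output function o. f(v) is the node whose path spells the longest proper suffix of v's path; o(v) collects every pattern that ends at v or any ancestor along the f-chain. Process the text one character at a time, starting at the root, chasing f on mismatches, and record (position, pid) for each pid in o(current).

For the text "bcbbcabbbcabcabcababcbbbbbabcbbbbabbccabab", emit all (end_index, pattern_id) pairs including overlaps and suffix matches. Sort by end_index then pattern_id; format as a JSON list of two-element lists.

Build:
Trie (insert patterns):
  n0 'ε': a→4 b→1 c→13
  n1 'b': b→2 c→10
  n2 'bb': a→9 c→3
  n3 'bbc': ·  [P0 ends]
  n4 'a': b→5
  n5 'ab': c→6
  n6 'abc': a→7
  n7 'abca': b→8
  n8 'abcab': ·  [P1 ends]
  n9 'bba': ·  [P2 ends]
  n10 'bc': b→11
  n11 'bcb': b→12
  n12 'bcbb': ·  [P3 ends]
  n13 'c': a→14
  n14 'ca': b→15
  n15 'cab': ·  [P4 ends]

BFS fail/out derivation:
  fail(1) 'b': from fail(0)=0 chase 'b': 0 ⇒ 0;  out=∅∪out(0)=∅
  fail(4) 'a': from fail(0)=0 chase 'a': 0 ⇒ 0;  out=∅∪out(0)=∅
  fail(13) 'c': from fail(0)=0 chase 'c': 0 ⇒ 0;  out=∅∪out(0)=∅
  fail(2) 'bb': from fail(1)=0 chase 'b': 0 ⇒ 1;  out=∅∪out(1)=∅
  fail(5) 'ab': from fail(4)=0 chase 'b': 0 ⇒ 1;  out=∅∪out(1)=∅
  fail(10) 'bc': from fail(1)=0 chase 'c': 0 ⇒ 13;  out=∅∪out(13)=∅
  fail(14) 'ca': from fail(13)=0 chase 'a': 0 ⇒ 4;  out=∅∪out(4)=∅
  fail(3) 'bbc': from fail(2)=1 chase 'c': 1 ⇒ 10;  out={0}∪out(10)={0}
  fail(6) 'abc': from fail(5)=1 chase 'c': 1 ⇒ 10;  out=∅∪out(10)=∅
  fail(9) 'bba': from fail(2)=1 chase 'a': 1→0 ⇒ 4;  out={2}∪out(4)={2}
  fail(11) 'bcb': from fail(10)=13 chase 'b': 13→0 ⇒ 1;  out=∅∪out(1)=∅
  fail(15) 'cab': from fail(14)=4 chase 'b': 4 ⇒ 5;  out={4}∪out(5)={4}
  fail(7) 'abca': from fail(6)=10 chase 'a': 10→13 ⇒ 14;  out=∅∪out(14)=∅
  fail(12) 'bcbb': from fail(11)=1 chase 'b': 1 ⇒ 2;  out={3}∪out(2)={3}
  fail(8) 'abcab': from fail(7)=14 chase 'b': 14 ⇒ 15;  out={1}∪out(15)={1,4}

Text stream:
[0] read 'b'  n0⇒n1
[1] read 'c'  n1⇒n10
[2] read 'b'  n10⇒n11
[3] read 'b'  n11⇒n12  emit P3@[0:3]
[4] read 'c'  n12⇒n3 (via fail)  emit P0@[2:4]
[5] read 'a'  n3⇒n14 (via fail)
[6] read 'b'  n14⇒n15  emit P4@[4:6]
[7] read 'b'  n15⇒n2 (via fail)
[8] read 'b'  n2⇒n2 (via fail)
[9] read 'c'  n2⇒n3  emit P0@[7:9]
[10] read 'a'  n3⇒n14 (via fail)
[11] read 'b'  n14⇒n15  emit P4@[9:11]
[12] read 'c'  n15⇒n6 (via fail)
[13] read 'a'  n6⇒n7
[14] read 'b'  n7⇒n8  emit P1@[10:14],P4@[12:14]
[15] read 'c'  n8⇒n6 (via fail)
[16] read 'a'  n6⇒n7
[17] read 'b'  n7⇒n8  emit P1@[13:17],P4@[15:17]
[18] read 'a'  n8⇒n4 (via fail)
[19] read 'b'  n4⇒n5
[20] read 'c'  n5⇒n6
[21] read 'b'  n6⇒n11 (via fail)
[22] read 'b'  n11⇒n12  emit P3@[19:22]
[23] read 'b'  n12⇒n2 (via fail)
[24] read 'b'  n2⇒n2 (via fail)
[25] read 'b'  n2⇒n2 (via fail)
[26] read 'a'  n2⇒n9  emit P2@[24:26]
[27] read 'b'  n9⇒n5 (via fail)
[28] read 'c'  n5⇒n6
[29] read 'b'  n6⇒n11 (via fail)
[30] read 'b'  n11⇒n12  emit P3@[27:30]
[31] read 'b'  n12⇒n2 (via fail)
[32] read 'b'  n2⇒n2 (via fail)
[33] read 'a'  n2⇒n9  emit P2@[31:33]
[34] read 'b'  n9⇒n5 (via fail)
[35] read 'b'  n5⇒n2 (via fail)
[36] read 'c'  n2⇒n3  emit P0@[34:36]
[37] read 'c'  n3⇒n13 (via fail)
[38] read 'a'  n13⇒n14
[39] read 'b'  n14⇒n15  emit P4@[37:39]
[40] read 'a'  n15⇒n4 (via fail)
[41] read 'b'  n4⇒n5

All matches (sorted): [[3,3],[4,0],[6,4],[9,0],[11,4],[14,1],[14,4],[17,1],[17,4],[22,3],[26,2],[30,3],[33,2],[36,0],[39,4]]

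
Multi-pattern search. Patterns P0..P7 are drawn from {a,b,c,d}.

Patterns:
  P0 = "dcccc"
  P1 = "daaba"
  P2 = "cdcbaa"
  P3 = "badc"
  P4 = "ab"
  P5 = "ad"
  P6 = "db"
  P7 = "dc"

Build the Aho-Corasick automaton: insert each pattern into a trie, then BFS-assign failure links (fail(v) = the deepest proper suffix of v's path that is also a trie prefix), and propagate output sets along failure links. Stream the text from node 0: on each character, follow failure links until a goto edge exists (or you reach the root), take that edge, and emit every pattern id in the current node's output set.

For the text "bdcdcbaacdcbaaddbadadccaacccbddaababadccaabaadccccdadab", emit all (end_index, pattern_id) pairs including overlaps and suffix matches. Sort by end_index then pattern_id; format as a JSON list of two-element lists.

Build automaton:
Trie (insert patterns):
  n0 'ε': a→20 b→16 c→10 d→1
  n1 'd': a→6 b→23 c→2
  n2 'dc': c→3  [P7 ends]
  n3 'dcc': c→4
  n4 'dccc': c→5
  n5 'dcccc': ·  [P0 ends]
  n6 'da': a→7
  n7 'daa': b→8
  n8 'daab': a→9
  n9 'daaba': ·  [P1 ends]
  n10 'c': d→11
  n11 'cd': c→12
  n12 'cdc': b→13
  n13 'cdcb': a→14
  n14 'cdcba': a→15
  n15 'cdcbaa': ·  [P2 ends]
  n16 'b': a→17
  n17 'ba': d→18
  n18 'bad': c→19
  n19 'badc': ·  [P3 ends]
  n20 'a': b→21 d→22
  n21 'ab': ·  [P4 ends]
  n22 'ad': ·  [P5 ends]
  n23 'db': ·  [P6 ends]

BFS fail/out derivation:
  n1('d'): parent n0 fail=0; on 'd' 0 → fail=0;  out ∅∪∅=∅
  n10('c'): parent n0 fail=0; on 'c' 0 → fail=0;  out ∅∪∅=∅
  n16('b'): parent n0 fail=0; on 'b' 0 → fail=0;  out ∅∪∅=∅
  n20('a'): parent n0 fail=0; on 'a' 0 → fail=0;  out ∅∪∅=∅
  n2('dc'): parent n1 fail=0; on 'c' 0 → fail=10;  out {7}∪∅={7}
  n6('da'): parent n1 fail=0; on 'a' 0 → fail=20;  out ∅∪∅=∅
  n11('cd'): parent n10 fail=0; on 'd' 0 → fail=1;  out ∅∪∅=∅
  n17('ba'): parent n16 fail=0; on 'a' 0 → fail=20;  out ∅∪∅=∅
  n21('ab'): parent n20 fail=0; on 'b' 0 → fail=16;  out {4}∪∅={4}
  n22('ad'): parent n20 fail=0; on 'd' 0 → fail=1;  out {5}∪∅={5}
  n23('db'): parent n1 fail=0; on 'b' 0 → fail=16;  out {6}∪∅={6}
  n3('dcc'): parent n2 fail=10; on 'c' 10→0 → fail=10;  out ∅∪∅=∅
  n7('daa'): parent n6 fail=20; on 'a' 20→0 → fail=20;  out ∅∪∅=∅
  n12('cdc'): parent n11 fail=1; on 'c' 1 → fail=2;  out ∅∪{7}={7}
  n18('bad'): parent n17 fail=20; on 'd' 20 → fail=22;  out ∅∪{5}={5}
  n4('dccc'): parent n3 fail=10; on 'c' 10→0 → fail=10;  out ∅∪∅=∅
  n8('daab'): parent n7 fail=20; on 'b' 20 → fail=21;  out ∅∪{4}={4}
  n13('cdcb'): parent n12 fail=2; on 'b' 2→10→0 → fail=16;  out ∅∪∅=∅
  n19('badc'): parent n18 fail=22; on 'c' 22→1 → fail=2;  out {3}∪{7}={3,7}
  n5('dcccc'): parent n4 fail=10; on 'c' 10→0 → fail=10;  out {0}∪∅={0}
  n9('daaba'): parent n8 fail=21; on 'a' 21→16 → fail=17;  out {1}∪∅={1}
  n14('cdcba'): parent n13 fail=16; on 'a' 16 → fail=17;  out ∅∪∅=∅
  n15('cdcbaa'): parent n14 fail=17; on 'a' 17→20→0 → fail=20;  out {2}∪∅={2}

Text stream:
i=0 'b': node 0→16
i=1 'd': node 16→1 (via fail)
i=2 'c': node 1→2  → match P7@[1:2]
i=3 'd': node 2→11 (via fail)
i=4 'c': node 11→12  → match P7@[3:4]
i=5 'b': node 12→13
i=6 'a': node 13→14
i=7 'a': node 14→15  → match P2@[2:7]
i=8 'c': node 15→10 (via fail)
i=9 'd': node 10→11
i=10 'c': node 11→12  → match P7@[9:10]
i=11 'b': node 12→13
i=12 'a': node 13→14
i=13 'a': node 14→15  → match P2@[8:13]
i=14 'd': node 15→22 (via fail)  → match P5@[13:14]
i=15 'd': node 22→1 (via fail)
i=16 'b': node 1→23  → match P6@[15:16]
i=17 'a': node 23→17 (via fail)
i=18 'd': node 17→18  → match P5@[17:18]
i=19 'a': node 18→6 (via fail)
i=20 'd': node 6→22 (via fail)  → match P5@[19:20]
i=21 'c': node 22→2 (via fail)  → match P7@[20:21]
i=22 'c': node 2→3
i=23 'a': node 3→20 (via fail)
i=24 'a': node 20→20 (via fail)
i=25 'c': node 20→10 (via fail)
i=26 'c': node 10→10 (via fail)
i=27 'c': node 10→10 (via fail)
i=28 'b': node 10→16 (via fail)
i=29 'd': node 16→1 (via fail)
i=30 'd': node 1→1 (via fail)
i=31 'a': node 1→6
i=32 'a': node 6→7
i=33 'b': node 7→8  → match P4@[32:33]
i=34 'a': node 8→9  → match P1@[30:34]
i=35 'b': node 9→21 (via fail)  → match P4@[34:35]
i=36 'a': node 21→17 (via fail)
i=37 'd': node 17→18  → match P5@[36:37]
i=38 'c': node 18→19  → match P3@[35:38],P7@[37:38]
i=39 'c': node 19→3 (via fail)
i=40 'a': node 3→20 (via fail)
i=41 'a': node 20→20 (via fail)
i=42 'b': node 20→21  → match P4@[41:42]
i=43 'a': node 21→17 (via fail)
i=44 'a': node 17→20 (via fail)
i=45 'd': node 20→22  → match P5@[44:45]
i=46 'c': node 22→2 (via fail)  → match P7@[45:46]
i=47 'c': node 2→3
i=48 'c': node 3→4
i=49 'c': node 4→5  → match P0@[45:49]
i=50 'd': node 5→11 (via fail)
i=51 'a': node 11→6 (via fail)
i=52 'd': node 6→22 (via fail)  → match P5@[51:52]
i=53 'a': node 22→6 (via fail)
i=54 'b': node 6→21 (via fail)  → match P4@[53:54]

Result: [[2,7],[4,7],[7,2],[10,7],[13,2],[14,5],[16,6],[18,5],[20,5],[21,7],[33,4],[34,1],[35,4],[37,5],[38,3],[38,7],[42,4],[45,5],[46,7],[49,0],[52,5],[54,4]]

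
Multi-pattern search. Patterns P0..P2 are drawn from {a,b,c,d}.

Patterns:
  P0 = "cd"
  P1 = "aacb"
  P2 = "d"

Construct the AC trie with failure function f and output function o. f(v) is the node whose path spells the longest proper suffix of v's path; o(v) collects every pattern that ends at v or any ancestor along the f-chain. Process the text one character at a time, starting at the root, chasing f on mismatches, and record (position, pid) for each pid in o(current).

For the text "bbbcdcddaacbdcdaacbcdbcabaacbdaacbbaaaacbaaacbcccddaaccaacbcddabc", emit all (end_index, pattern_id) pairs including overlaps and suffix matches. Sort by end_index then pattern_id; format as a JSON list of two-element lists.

Build:
Trie (insert patterns):
  0='ε' goto a→3 c→1 d→7
  1='c' goto d→2
  2='cd' goto ·  [P0 ends]
  3='a' goto a→4
  4='aa' goto c→5
  5='aac' goto b→6
  6='aacb' goto ·  [P1 ends]
  7='d' goto ·  [P2 ends]

Failure links (BFS by depth):
  n1('c'): parent n0 fail=0; on 'c' 0 → fail=0;  out ∅∪∅=∅
  n3('a'): parent n0 fail=0; on 'a' 0 → fail=0;  out ∅∪∅=∅
  n7('d'): parent n0 fail=0; on 'd' 0 → fail=0;  out {2}∪∅={2}
  n2('cd'): parent n1 fail=0; on 'd' 0 → fail=7;  out {0}∪{2}={0,2}
  n4('aa'): parent n3 fail=0; on 'a' 0 → fail=3;  out ∅∪∅=∅
  n5('aac'): parent n4 fail=3; on 'c' 3→0 → fail=1;  out ∅∪∅=∅
  n6('aacb'): parent n5 fail=1; on 'b' 1→0 → fail=0;  out {1}∪∅={1}

Text stream:
pos 0 'b': at 0
pos 1 'b': at 0
pos 2 'b': at 0
pos 3 'c': at 1
pos 4 'd': at 2  → match P0@[3:4],P2@[4:4]
pos 5 'c': at 1 (via fail)
pos 6 'd': at 2  → match P0@[5:6],P2@[6:6]
pos 7 'd': at 7 (via fail)  → match P2@[7:7]
pos 8 'a': at 3 (via fail)
pos 9 'a': at 4
pos 10 'c': at 5
pos 11 'b': at 6  → match P1@[8:11]
pos 12 'd': at 7 (via fail)  → match P2@[12:12]
pos 13 'c': at 1 (via fail)
pos 14 'd': at 2  → match P0@[13:14],P2@[14:14]
pos 15 'a': at 3 (via fail)
pos 16 'a': at 4
pos 17 'c': at 5
pos 18 'b': at 6  → match P1@[15:18]
pos 19 'c': at 1 (via fail)
pos 20 'd': at 2  → match P0@[19:20],P2@[20:20]
pos 21 'b': at 0 (via fail)
pos 22 'c': at 1
pos 23 'a': at 3 (via fail)
pos 24 'b': at 0 (via fail)
pos 25 'a': at 3
pos 26 'a': at 4
pos 27 'c': at 5
pos 28 'b': at 6  → match P1@[25:28]
pos 29 'd': at 7 (via fail)  → match P2@[29:29]
pos 30 'a': at 3 (via fail)
pos 31 'a': at 4
pos 32 'c': at 5
pos 33 'b': at 6  → match P1@[30:33]
pos 34 'b': at 0 (via fail)
pos 35 'a': at 3
pos 36 'a': at 4
pos 37 'a': at 4 (via fail)
pos 38 'a': at 4 (via fail)
pos 39 'c': at 5
pos 40 'b': at 6  → match P1@[37:40]
pos 41 'a': at 3 (via fail)
pos 42 'a': at 4
pos 43 'a': at 4 (via fail)
pos 44 'c': at 5
pos 45 'b': at 6  → match P1@[42:45]
pos 46 'c': at 1 (via fail)
pos 47 'c': at 1 (via fail)
pos 48 'c': at 1 (via fail)
pos 49 'd': at 2  → match P0@[48:49],P2@[49:49]
pos 50 'd': at 7 (via fail)  → match P2@[50:50]
pos 51 'a': at 3 (via fail)
pos 52 'a': at 4
pos 53 'c': at 5
pos 54 'c': at 1 (via fail)
pos 55 'a': at 3 (via fail)
pos 56 'a': at 4
pos 57 'c': at 5
pos 58 'b': at 6  → match P1@[55:58]
pos 59 'c': at 1 (via fail)
pos 60 'd': at 2  → match P0@[59:60],P2@[60:60]
pos 61 'd': at 7 (via fail)  → match P2@[61:61]
pos 62 'a': at 3 (via fail)
pos 63 'b': at 0 (via fail)
pos 64 'c': at 1

Matches: [[4,0],[4,2],[6,0],[6,2],[7,2],[11,1],[12,2],[14,0],[14,2],[18,1],[20,0],[20,2],[28,1],[29,2],[33,1],[40,1],[45,1],[49,0],[49,2],[50,2],[58,1],[60,0],[60,2],[61,2]]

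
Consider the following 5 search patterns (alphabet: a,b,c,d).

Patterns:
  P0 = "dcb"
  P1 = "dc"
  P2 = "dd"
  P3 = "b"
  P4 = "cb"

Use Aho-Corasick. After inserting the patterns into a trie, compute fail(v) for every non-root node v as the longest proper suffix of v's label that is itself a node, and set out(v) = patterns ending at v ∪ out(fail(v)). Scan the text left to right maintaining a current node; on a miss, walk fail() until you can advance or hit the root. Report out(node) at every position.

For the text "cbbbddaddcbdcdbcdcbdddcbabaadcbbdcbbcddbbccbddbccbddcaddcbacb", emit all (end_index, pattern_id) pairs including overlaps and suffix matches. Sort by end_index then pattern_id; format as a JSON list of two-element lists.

Build:
Trie nodes:
  n0 'ε': b→5 c→6 d→1
  n1 'd': c→2 d→4
  n2 'dc': b→3  ←P1
  n3 'dcb': ·  ←P0
  n4 'dd': ·  ←P2
  n5 'b': ·  ←P3
  n6 'c': b→7
  n7 'cb': ·  ←P4

Failure links (BFS by depth):
  fail(1) 'd': from fail(0)=0 chase 'd': 0 ⇒ 0;  out=∅∪out(0)=∅
  fail(5) 'b': from fail(0)=0 chase 'b': 0 ⇒ 0;  out={3}∪out(0)={3}
  fail(6) 'c': from fail(0)=0 chase 'c': 0 ⇒ 0;  out=∅∪out(0)=∅
  fail(2) 'dc': from fail(1)=0 chase 'c': 0 ⇒ 6;  out={1}∪out(6)={1}
  fail(4) 'dd': from fail(1)=0 chase 'd': 0 ⇒ 1;  out={2}∪out(1)={2}
  fail(7) 'cb': from fail(6)=0 chase 'b': 0 ⇒ 5;  out={4}∪out(5)={3,4}
  fail(3) 'dcb': from fail(2)=6 chase 'b': 6 ⇒ 7;  out={0}∪out(7)={0,3,4}

Text stream:
i=0 'c': node 0→6
i=1 'b': node 6→7  → match P3@[1:1],P4@[0:1]
i=2 'b': node 7→5 ·f  → match P3@[2:2]
i=3 'b': node 5→5 ·f  → match P3@[3:3]
i=4 'd': node 5→1 ·f
i=5 'd': node 1→4  → match P2@[4:5]
i=6 'a': node 4→0 ·f
i=7 'd': node 0→1
i=8 'd': node 1→4  → match P2@[7:8]
i=9 'c': node 4→2 ·f  → match P1@[8:9]
i=10 'b': node 2→3  → match P0@[8:10],P3@[10:10],P4@[9:10]
i=11 'd': node 3→1 ·f
i=12 'c': node 1→2  → match P1@[11:12]
i=13 'd': node 2→1 ·f
i=14 'b': node 1→5 ·f  → match P3@[14:14]
i=15 'c': node 5→6 ·f
i=16 'd': node 6→1 ·f
i=17 'c': node 1→2  → match P1@[16:17]
i=18 'b': node 2→3  → match P0@[16:18],P3@[18:18],P4@[17:18]
i=19 'd': node 3→1 ·f
i=20 'd': node 1→4  → match P2@[19:20]
i=21 'd': node 4→4 ·f  → match P2@[20:21]
i=22 'c': node 4→2 ·f  → match P1@[21:22]
i=23 'b': node 2→3  → match P0@[21:23],P3@[23:23],P4@[22:23]
i=24 'a': node 3→0 ·f
i=25 'b': node 0→5  → match P3@[25:25]
i=26 'a': node 5→0 ·f
i=27 'a': node 0→0
i=28 'd': node 0→1
i=29 'c': node 1→2  → match P1@[28:29]
i=30 'b': node 2→3  → match P0@[28:30],P3@[30:30],P4@[29:30]
i=31 'b': node 3→5 ·f  → match P3@[31:31]
i=32 'd': node 5→1 ·f
i=33 'c': node 1→2  → match P1@[32:33]
i=34 'b': node 2→3  → match P0@[32:34],P3@[34:34],P4@[33:34]
i=35 'b': node 3→5 ·f  → match P3@[35:35]
i=36 'c': node 5→6 ·f
i=37 'd': node 6→1 ·f
i=38 'd': node 1→4  → match P2@[37:38]
i=39 'b': node 4→5 ·f  → match P3@[39:39]
i=40 'b': node 5→5 ·f  → match P3@[40:40]
i=41 'c': node 5→6 ·f
i=42 'c': node 6→6 ·f
i=43 'b': node 6→7  → match P3@[43:43],P4@[42:43]
i=44 'd': node 7→1 ·f
i=45 'd': node 1→4  → match P2@[44:45]
i=46 'b': node 4→5 ·f  → match P3@[46:46]
i=47 'c': node 5→6 ·f
i=48 'c': node 6→6 ·f
i=49 'b': node 6→7  → match P3@[49:49],P4@[48:49]
i=50 'd': node 7→1 ·f
i=51 'd': node 1→4  → match P2@[50:51]
i=52 'c': node 4→2 ·f  → match P1@[51:52]
i=53 'a': node 2→0 ·f
i=54 'd': node 0→1
i=55 'd': node 1→4  → match P2@[54:55]
i=56 'c': node 4→2 ·f  → match P1@[55:56]
i=57 'b': node 2→3  → match P0@[55:57],P3@[57:57],P4@[56:57]
i=58 'a': node 3→0 ·f
i=59 'c': node 0→6
i=60 'b': node 6→7  → match P3@[60:60],P4@[59:60]

Result: [[1,3],[1,4],[2,3],[3,3],[5,2],[8,2],[9,1],[10,0],[10,3],[10,4],[12,1],[14,3],[17,1],[18,0],[18,3],[18,4],[20,2],[21,2],[22,1],[23,0],[23,3],[23,4],[25,3],[29,1],[30,0],[30,3],[30,4],[31,3],[33,1],[34,0],[34,3],[34,4],[35,3],[38,2],[39,3],[40,3],[43,3],[43,4],[45,2],[46,3],[49,3],[49,4],[51,2],[52,1],[55,2],[56,1],[57,0],[57,3],[57,4],[60,3],[60,4]]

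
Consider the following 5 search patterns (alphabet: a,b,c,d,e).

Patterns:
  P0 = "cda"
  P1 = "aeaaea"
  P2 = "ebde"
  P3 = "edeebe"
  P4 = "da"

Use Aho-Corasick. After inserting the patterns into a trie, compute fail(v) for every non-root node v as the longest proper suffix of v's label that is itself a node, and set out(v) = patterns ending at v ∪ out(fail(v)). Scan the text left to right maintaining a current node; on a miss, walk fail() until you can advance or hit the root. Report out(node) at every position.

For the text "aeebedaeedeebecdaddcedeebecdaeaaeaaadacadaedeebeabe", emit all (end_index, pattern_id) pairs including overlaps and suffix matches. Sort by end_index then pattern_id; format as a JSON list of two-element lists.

Build automaton:
Trie nodes:
  n0 'ε': a→4 c→1 d→19 e→10
  n1 'c': d→2
  n2 'cd': a→3
  n3 'cda': ·  [P0 ends]
  n4 'a': e→5
  n5 'ae': a→6
  n6 'aea': a→7
  n7 'aeaa': e→8
  n8 'aeaae': a→9
  n9 'aeaaea': ·  [P1 ends]
  n10 'e': b→11 d→14
  n11 'eb': d→12
  n12 'ebd': e→13
  n13 'ebde': ·  [P2 ends]
  n14 'ed': e→15
  n15 'ede': e→16
  n16 'edee': b→17
  n17 'edeeb': e→18
  n18 'edeebe': ·  [P3 ends]
  n19 'd': a→20
  n20 'da': ·  [P4 ends]

BFS fail/out derivation:
  fail(1) 'c': from fail(0)=0 chase 'c': 0 ⇒ 0;  out=∅∪out(0)=∅
  fail(4) 'a': from fail(0)=0 chase 'a': 0 ⇒ 0;  out=∅∪out(0)=∅
  fail(10) 'e': from fail(0)=0 chase 'e': 0 ⇒ 0;  out=∅∪out(0)=∅
  fail(19) 'd': from fail(0)=0 chase 'd': 0 ⇒ 0;  out=∅∪out(0)=∅
  fail(2) 'cd': from fail(1)=0 chase 'd': 0 ⇒ 19;  out=∅∪out(19)=∅
  fail(5) 'ae': from fail(4)=0 chase 'e': 0 ⇒ 10;  out=∅∪out(10)=∅
  fail(11) 'eb': from fail(10)=0 chase 'b': 0 ⇒ 0;  out=∅∪out(0)=∅
  fail(14) 'ed': from fail(10)=0 chase 'd': 0 ⇒ 19;  out=∅∪out(19)=∅
  fail(20) 'da': from fail(19)=0 chase 'a': 0 ⇒ 4;  out={4}∪out(4)={4}
  fail(3) 'cda': from fail(2)=19 chase 'a': 19 ⇒ 20;  out={0}∪out(20)={0,4}
  fail(6) 'aea': from fail(5)=10 chase 'a': 10→0 ⇒ 4;  out=∅∪out(4)=∅
  fail(12) 'ebd': from fail(11)=0 chase 'd': 0 ⇒ 19;  out=∅∪out(19)=∅
  fail(15) 'ede': from fail(14)=19 chase 'e': 19→0 ⇒ 10;  out=∅∪out(10)=∅
  fail(7) 'aeaa': from fail(6)=4 chase 'a': 4→0 ⇒ 4;  out=∅∪out(4)=∅
  fail(13) 'ebde': from fail(12)=19 chase 'e': 19→0 ⇒ 10;  out={2}∪out(10)={2}
  fail(16) 'edee': from fail(15)=10 chase 'e': 10→0 ⇒ 10;  out=∅∪out(10)=∅
  fail(8) 'aeaae': from fail(7)=4 chase 'e': 4 ⇒ 5;  out=∅∪out(5)=∅
  fail(17) 'edeeb': from fail(16)=10 chase 'b': 10 ⇒ 11;  out=∅∪out(11)=∅
  fail(9) 'aeaaea': from fail(8)=5 chase 'a': 5 ⇒ 6;  out={1}∪out(6)={1}
  fail(18) 'edeebe': from fail(17)=11 chase 'e': 11→0 ⇒ 10;  out={3}∪out(10)={3}

Run:
pos 0 'a': at 4
pos 1 'e': at 5
pos 2 'e': at 10 (via fail)
pos 3 'b': at 11
pos 4 'e': at 10 (via fail)
pos 5 'd': at 14
pos 6 'a': at 20 (via fail)  emit P4@[5:6]
pos 7 'e': at 5 (via fail)
pos 8 'e': at 10 (via fail)
pos 9 'd': at 14
pos 10 'e': at 15
pos 11 'e': at 16
pos 12 'b': at 17
pos 13 'e': at 18  emit P3@[8:13]
pos 14 'c': at 1 (via fail)
pos 15 'd': at 2
pos 16 'a': at 3  emit P0@[14:16],P4@[15:16]
pos 17 'd': at 19 (via fail)
pos 18 'd': at 19 (via fail)
pos 19 'c': at 1 (via fail)
pos 20 'e': at 10 (via fail)
pos 21 'd': at 14
pos 22 'e': at 15
pos 23 'e': at 16
pos 24 'b': at 17
pos 25 'e': at 18  emit P3@[20:25]
pos 26 'c': at 1 (via fail)
pos 27 'd': at 2
pos 28 'a': at 3  emit P0@[26:28],P4@[27:28]
pos 29 'e': at 5 (via fail)
pos 30 'a': at 6
pos 31 'a': at 7
pos 32 'e': at 8
pos 33 'a': at 9  emit P1@[28:33]
pos 34 'a': at 7 (via fail)
pos 35 'a': at 4 (via fail)
pos 36 'd': at 19 (via fail)
pos 37 'a': at 20  emit P4@[36:37]
pos 38 'c': at 1 (via fail)
pos 39 'a': at 4 (via fail)
pos 40 'd': at 19 (via fail)
pos 41 'a': at 20  emit P4@[40:41]
pos 42 'e': at 5 (via fail)
pos 43 'd': at 14 (via fail)
pos 44 'e': at 15
pos 45 'e': at 16
pos 46 'b': at 17
pos 47 'e': at 18  emit P3@[42:47]
pos 48 'a': at 4 (via fail)
pos 49 'b': at 0 (via fail)
pos 50 'e': at 10

All matches (sorted): [[6,4],[13,3],[16,0],[16,4],[25,3],[28,0],[28,4],[33,1],[37,4],[41,4],[47,3]]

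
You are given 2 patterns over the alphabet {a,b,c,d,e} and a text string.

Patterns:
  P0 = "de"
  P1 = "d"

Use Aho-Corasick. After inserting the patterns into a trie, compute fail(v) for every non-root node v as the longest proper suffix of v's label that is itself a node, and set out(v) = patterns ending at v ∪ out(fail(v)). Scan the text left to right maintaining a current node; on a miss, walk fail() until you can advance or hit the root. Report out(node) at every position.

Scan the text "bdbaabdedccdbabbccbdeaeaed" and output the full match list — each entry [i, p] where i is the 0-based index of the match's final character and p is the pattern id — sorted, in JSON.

Construct AC machine:
Trie nodes:
  n0 'ε': d→1
  n1 'd': e→2  [P1 ends]
  n2 'de': ·  [P0 ends]

Failure links (BFS by depth):
  fail(1) 'd': from fail(0)=0 chase 'd': 0 ⇒ 0;  out={1}∪out(0)={1}
  fail(2) 'de': from fail(1)=0 chase 'e': 0 ⇒ 0;  out={0}∪out(0)={0}

Scan:
[0] read 'b'  n0⇒n0
[1] read 'd'  n0⇒n1  ** P1@[1:1]
[2] read 'b'  n1⇒n0 (via fail)
[3] read 'a'  n0⇒n0
[4] read 'a'  n0⇒n0
[5] read 'b'  n0⇒n0
[6] read 'd'  n0⇒n1  ** P1@[6:6]
[7] read 'e'  n1⇒n2  ** P0@[6:7]
[8] read 'd'  n2⇒n1 (via fail)  ** P1@[8:8]
[9] read 'c'  n1⇒n0 (via fail)
[10] read 'c'  n0⇒n0
[11] read 'd'  n0⇒n1  ** P1@[11:11]
[12] read 'b'  n1⇒n0 (via fail)
[13] read 'a'  n0⇒n0
[14] read 'b'  n0⇒n0
[15] read 'b'  n0⇒n0
[16] read 'c'  n0⇒n0
[17] read 'c'  n0⇒n0
[18] read 'b'  n0⇒n0
[19] read 'd'  n0⇒n1  ** P1@[19:19]
[20] read 'e'  n1⇒n2  ** P0@[19:20]
[21] read 'a'  n2⇒n0 (via fail)
[22] read 'e'  n0⇒n0
[23] read 'a'  n0⇒n0
[24] read 'e'  n0⇒n0
[25] read 'd'  n0⇒n1  ** P1@[25:25]

Result: [[1,1],[6,1],[7,0],[8,1],[11,1],[19,1],[20,0],[25,1]]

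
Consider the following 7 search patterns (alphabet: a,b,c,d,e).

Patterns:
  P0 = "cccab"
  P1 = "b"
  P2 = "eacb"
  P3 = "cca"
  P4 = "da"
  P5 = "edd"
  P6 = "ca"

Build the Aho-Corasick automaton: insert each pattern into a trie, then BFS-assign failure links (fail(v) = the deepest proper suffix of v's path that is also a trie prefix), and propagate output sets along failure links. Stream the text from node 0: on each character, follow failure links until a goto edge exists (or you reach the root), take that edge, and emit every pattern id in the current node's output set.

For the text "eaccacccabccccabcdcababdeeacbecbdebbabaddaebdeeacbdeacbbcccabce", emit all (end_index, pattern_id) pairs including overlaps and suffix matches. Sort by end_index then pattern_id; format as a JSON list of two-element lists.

Build:
Trie nodes:
  0='ε' goto b→6 c→1 d→12 e→7
  1='c' goto a→16 c→2
  2='cc' goto a→11 c→3
  3='ccc' goto a→4
  4='ccca' goto b→5
  5='cccab' goto ·  ←P0
  6='b' goto ·  ←P1
  7='e' goto a→8 d→14
  8='ea' goto c→9
  9='eac' goto b→10
  10='eacb' goto ·  ←P2
  11='cca' goto ·  ←P3
  12='d' goto a→13
  13='da' goto ·  ←P4
  14='ed' goto d→15
  15='edd' goto ·  ←P5
  16='ca' goto ·  ←P6

Failure links (BFS by depth):
  n1('c'): parent n0 fail=0; on 'c' 0 → fail=0;  out ∅∪∅=∅
  n6('b'): parent n0 fail=0; on 'b' 0 → fail=0;  out {1}∪∅={1}
  n7('e'): parent n0 fail=0; on 'e' 0 → fail=0;  out ∅∪∅=∅
  n12('d'): parent n0 fail=0; on 'd' 0 → fail=0;  out ∅∪∅=∅
  n2('cc'): parent n1 fail=0; on 'c' 0 → fail=1;  out ∅∪∅=∅
  n8('ea'): parent n7 fail=0; on 'a' 0 → fail=0;  out ∅∪∅=∅
  n13('da'): parent n12 fail=0; on 'a' 0 → fail=0;  out {4}∪∅={4}
  n14('ed'): parent n7 fail=0; on 'd' 0 → fail=12;  out ∅∪∅=∅
  n16('ca'): parent n1 fail=0; on 'a' 0 → fail=0;  out {6}∪∅={6}
  n3('ccc'): parent n2 fail=1; on 'c' 1 → fail=2;  out ∅∪∅=∅
  n9('eac'): parent n8 fail=0; on 'c' 0 → fail=1;  out ∅∪∅=∅
  n11('cca'): parent n2 fail=1; on 'a' 1 → fail=16;  out {3}∪{6}={3,6}
  n15('edd'): parent n14 fail=12; on 'd' 12→0 → fail=12;  out {5}∪∅={5}
  n4('ccca'): parent n3 fail=2; on 'a' 2 → fail=11;  out ∅∪{3,6}={3,6}
  n10('eacb'): parent n9 fail=1; on 'b' 1→0 → fail=6;  out {2}∪{1}={1,2}
  n5('cccab'): parent n4 fail=11; on 'b' 11→16→0 → fail=6;  out {0}∪{1}={0,1}

Text stream:
i=0 'e': node 0→7
i=1 'a': node 7→8
i=2 'c': node 8→9
i=3 'c': node 9→2 ·f
i=4 'a': node 2→11  ** P3@[2:4],P6@[3:4]
i=5 'c': node 11→1 ·f
i=6 'c': node 1→2
i=7 'c': node 2→3
i=8 'a': node 3→4  ** P3@[6:8],P6@[7:8]
i=9 'b': node 4→5  ** P0@[5:9],P1@[9:9]
i=10 'c': node 5→1 ·f
i=11 'c': node 1→2
i=12 'c': node 2→3
i=13 'c': node 3→3 ·f
i=14 'a': node 3→4  ** P3@[12:14],P6@[13:14]
i=15 'b': node 4→5  ** P0@[11:15],P1@[15:15]
i=16 'c': node 5→1 ·f
i=17 'd': node 1→12 ·f
i=18 'c': node 12→1 ·f
i=19 'a': node 1→16  ** P6@[18:19]
i=20 'b': node 16→6 ·f  ** P1@[20:20]
i=21 'a': node 6→0 ·f
i=22 'b': node 0→6  ** P1@[22:22]
i=23 'd': node 6→12 ·f
i=24 'e': node 12→7 ·f
i=25 'e': node 7→7 ·f
i=26 'a': node 7→8
i=27 'c': node 8→9
i=28 'b': node 9→10  ** P1@[28:28],P2@[25:28]
i=29 'e': node 10→7 ·f
i=30 'c': node 7→1 ·f
i=31 'b': node 1→6 ·f  ** P1@[31:31]
i=32 'd': node 6→12 ·f
i=33 'e': node 12→7 ·f
i=34 'b': node 7→6 ·f  ** P1@[34:34]
i=35 'b': node 6→6 ·f  ** P1@[35:35]
i=36 'a': node 6→0 ·f
i=37 'b': node 0→6  ** P1@[37:37]
i=38 'a': node 6→0 ·f
i=39 'd': node 0→12
i=40 'd': node 12→12 ·f
i=41 'a': node 12→13  ** P4@[40:41]
i=42 'e': node 13→7 ·f
i=43 'b': node 7→6 ·f  ** P1@[43:43]
i=44 'd': node 6→12 ·f
i=45 'e': node 12→7 ·f
i=46 'e': node 7→7 ·f
i=47 'a': node 7→8
i=48 'c': node 8→9
i=49 'b': node 9→10  ** P1@[49:49],P2@[46:49]
i=50 'd': node 10→12 ·f
i=51 'e': node 12→7 ·f
i=52 'a': node 7→8
i=53 'c': node 8→9
i=54 'b': node 9→10  ** P1@[54:54],P2@[51:54]
i=55 'b': node 10→6 ·f  ** P1@[55:55]
i=56 'c': node 6→1 ·f
i=57 'c': node 1→2
i=58 'c': node 2→3
i=59 'a': node 3→4  ** P3@[57:59],P6@[58:59]
i=60 'b': node 4→5  ** P0@[56:60],P1@[60:60]
i=61 'c': node 5→1 ·f
i=62 'e': node 1→7 ·f

All matches (sorted): [[4,3],[4,6],[8,3],[8,6],[9,0],[9,1],[14,3],[14,6],[15,0],[15,1],[19,6],[20,1],[22,1],[28,1],[28,2],[31,1],[34,1],[35,1],[37,1],[41,4],[43,1],[49,1],[49,2],[54,1],[54,2],[55,1],[59,3],[59,6],[60,0],[60,1]]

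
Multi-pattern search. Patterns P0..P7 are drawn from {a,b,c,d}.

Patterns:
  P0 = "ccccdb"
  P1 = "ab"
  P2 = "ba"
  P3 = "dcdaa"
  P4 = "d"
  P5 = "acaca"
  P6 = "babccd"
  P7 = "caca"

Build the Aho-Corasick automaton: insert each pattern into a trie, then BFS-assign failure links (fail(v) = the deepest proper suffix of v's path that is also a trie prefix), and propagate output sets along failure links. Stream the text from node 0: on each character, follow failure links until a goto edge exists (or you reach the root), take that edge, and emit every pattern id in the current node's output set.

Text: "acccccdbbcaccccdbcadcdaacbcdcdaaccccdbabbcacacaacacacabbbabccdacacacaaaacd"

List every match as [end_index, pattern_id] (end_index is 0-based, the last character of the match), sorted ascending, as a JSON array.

Construct AC machine:
Trie (insert patterns):
  n0 'ε': a→7 b→9 c→1 d→11
  n1 'c': a→24 c→2
  n2 'cc': c→3
  n3 'ccc': c→4
  n4 'cccc': d→5
  n5 'ccccd': b→6
  n6 'ccccdb': ·  ←P0
  n7 'a': b→8 c→16
  n8 'ab': ·  ←P1
  n9 'b': a→10
  n10 'ba': b→20  ←P2
  n11 'd': c→12  ←P4
  n12 'dc': d→13
  n13 'dcd': a→14
  n14 'dcda': a→15
  n15 'dcdaa': ·  ←P3
  n16 'ac': a→17
  n17 'aca': c→18
  n18 'acac': a→19
  n19 'acaca': ·  ←P5
  n20 'bab': c→21
  n21 'babc': c→22
  n22 'babcc': d→23
  n23 'babccd': ·  ←P6
  n24 'ca': c→25
  n25 'cac': a→26
  n26 'caca': ·  ←P7

BFS fail/out derivation:
  n1('c'): parent n0 fail=0; on 'c' 0 → fail=0;  out ∅∪∅=∅
  n7('a'): parent n0 fail=0; on 'a' 0 → fail=0;  out ∅∪∅=∅
  n9('b'): parent n0 fail=0; on 'b' 0 → fail=0;  out ∅∪∅=∅
  n11('d'): parent n0 fail=0; on 'd' 0 → fail=0;  out {4}∪∅={4}
  n2('cc'): parent n1 fail=0; on 'c' 0 → fail=1;  out ∅∪∅=∅
  n8('ab'): parent n7 fail=0; on 'b' 0 → fail=9;  out {1}∪∅={1}
  n10('ba'): parent n9 fail=0; on 'a' 0 → fail=7;  out {2}∪∅={2}
  n12('dc'): parent n11 fail=0; on 'c' 0 → fail=1;  out ∅∪∅=∅
  n16('ac'): parent n7 fail=0; on 'c' 0 → fail=1;  out ∅∪∅=∅
  n24('ca'): parent n1 fail=0; on 'a' 0 → fail=7;  out ∅∪∅=∅
  n3('ccc'): parent n2 fail=1; on 'c' 1 → fail=2;  out ∅∪∅=∅
  n13('dcd'): parent n12 fail=1; on 'd' 1→0 → fail=11;  out ∅∪{4}={4}
  n17('aca'): parent n16 fail=1; on 'a' 1 → fail=24;  out ∅∪∅=∅
  n20('bab'): parent n10 fail=7; on 'b' 7 → fail=8;  out ∅∪{1}={1}
  n25('cac'): parent n24 fail=7; on 'c' 7 → fail=16;  out ∅∪∅=∅
  n4('cccc'): parent n3 fail=2; on 'c' 2 → fail=3;  out ∅∪∅=∅
  n14('dcda'): parent n13 fail=11; on 'a' 11→0 → fail=7;  out ∅∪∅=∅
  n18('acac'): parent n17 fail=24; on 'c' 24 → fail=25;  out ∅∪∅=∅
  n21('babc'): parent n20 fail=8; on 'c' 8→9→0 → fail=1;  out ∅∪∅=∅
  n26('caca'): parent n25 fail=16; on 'a' 16 → fail=17;  out {7}∪∅={7}
  n5('ccccd'): parent n4 fail=3; on 'd' 3→2→1→0 → fail=11;  out ∅∪{4}={4}
  n15('dcdaa'): parent n14 fail=7; on 'a' 7→0 → fail=7;  out {3}∪∅={3}
  n19('acaca'): parent n18 fail=25; on 'a' 25 → fail=26;  out {5}∪{7}={5,7}
  n22('babcc'): parent n21 fail=1; on 'c' 1 → fail=2;  out ∅∪∅=∅
  n6('ccccdb'): parent n5 fail=11; on 'b' 11→0 → fail=9;  out {0}∪∅={0}
  n23('babccd'): parent n22 fail=2; on 'd' 2→1→0 → fail=11;  out {6}∪{4}={4,6}

Text stream:
pos 0 'a': at 7
pos 1 'c': at 16
pos 2 'c': at 2 (fail-walked)
pos 3 'c': at 3
pos 4 'c': at 4
pos 5 'c': at 4 (fail-walked)
pos 6 'd': at 5  ** P4@[6:6]
pos 7 'b': at 6  ** P0@[2:7]
pos 8 'b': at 9 (fail-walked)
pos 9 'c': at 1 (fail-walked)
pos 10 'a': at 24
pos 11 'c': at 25
pos 12 'c': at 2 (fail-walked)
pos 13 'c': at 3
pos 14 'c': at 4
pos 15 'd': at 5  ** P4@[15:15]
pos 16 'b': at 6  ** P0@[11:16]
pos 17 'c': at 1 (fail-walked)
pos 18 'a': at 24
pos 19 'd': at 11 (fail-walked)  ** P4@[19:19]
pos 20 'c': at 12
pos 21 'd': at 13  ** P4@[21:21]
pos 22 'a': at 14
pos 23 'a': at 15  ** P3@[19:23]
pos 24 'c': at 16 (fail-walked)
pos 25 'b': at 9 (fail-walked)
pos 26 'c': at 1 (fail-walked)
pos 27 'd': at 11 (fail-walked)  ** P4@[27:27]
pos 28 'c': at 12
pos 29 'd': at 13  ** P4@[29:29]
pos 30 'a': at 14
pos 31 'a': at 15  ** P3@[27:31]
pos 32 'c': at 16 (fail-walked)
pos 33 'c': at 2 (fail-walked)
pos 34 'c': at 3
pos 35 'c': at 4
pos 36 'd': at 5  ** P4@[36:36]
pos 37 'b': at 6  ** P0@[32:37]
pos 38 'a': at 10 (fail-walked)  ** P2@[37:38]
pos 39 'b': at 20  ** P1@[38:39]
pos 40 'b': at 9 (fail-walked)
pos 41 'c': at 1 (fail-walked)
pos 42 'a': at 24
pos 43 'c': at 25
pos 44 'a': at 26  ** P7@[41:44]
pos 45 'c': at 18 (fail-walked)
pos 46 'a': at 19  ** P5@[42:46],P7@[43:46]
pos 47 'a': at 7 (fail-walked)
pos 48 'c': at 16
pos 49 'a': at 17
pos 50 'c': at 18
pos 51 'a': at 19  ** P5@[47:51],P7@[48:51]
pos 52 'c': at 18 (fail-walked)
pos 53 'a': at 19  ** P5@[49:53],P7@[50:53]
pos 54 'b': at 8 (fail-walked)  ** P1@[53:54]
pos 55 'b': at 9 (fail-walked)
pos 56 'b': at 9 (fail-walked)
pos 57 'a': at 10  ** P2@[56:57]
pos 58 'b': at 20  ** P1@[57:58]
pos 59 'c': at 21
pos 60 'c': at 22
pos 61 'd': at 23  ** P4@[61:61],P6@[56:61]
pos 62 'a': at 7 (fail-walked)
pos 63 'c': at 16
pos 64 'a': at 17
pos 65 'c': at 18
pos 66 'a': at 19  ** P5@[62:66],P7@[63:66]
pos 67 'c': at 18 (fail-walked)
pos 68 'a': at 19  ** P5@[64:68],P7@[65:68]
pos 69 'a': at 7 (fail-walked)
pos 70 'a': at 7 (fail-walked)
pos 71 'a': at 7 (fail-walked)
pos 72 'c': at 16
pos 73 'd': at 11 (fail-walked)  ** P4@[73:73]

Matches: [[6,4],[7,0],[15,4],[16,0],[19,4],[21,4],[23,3],[27,4],[29,4],[31,3],[36,4],[37,0],[38,2],[39,1],[44,7],[46,5],[46,7],[51,5],[51,7],[53,5],[53,7],[54,1],[57,2],[58,1],[61,4],[61,6],[66,5],[66,7],[68,5],[68,7],[73,4]]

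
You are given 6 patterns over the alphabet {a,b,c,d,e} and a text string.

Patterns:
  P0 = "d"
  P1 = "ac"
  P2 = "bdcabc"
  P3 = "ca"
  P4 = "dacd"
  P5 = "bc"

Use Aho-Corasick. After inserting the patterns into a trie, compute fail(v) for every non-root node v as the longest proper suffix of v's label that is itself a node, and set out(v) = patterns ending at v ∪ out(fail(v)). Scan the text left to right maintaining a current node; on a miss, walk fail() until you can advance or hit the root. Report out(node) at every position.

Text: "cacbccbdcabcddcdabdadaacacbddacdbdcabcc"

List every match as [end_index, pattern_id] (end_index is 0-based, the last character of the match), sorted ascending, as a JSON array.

Construct AC machine:
Trie nodes:
  n0 'ε': a→2 b→4 c→10 d→1
  n1 'd': a→12  [P0 ends]
  n2 'a': c→3
  n3 'ac': ·  [P1 ends]
  n4 'b': c→15 d→5
  n5 'bd': c→6
  n6 'bdc': a→7
  n7 'bdca': b→8
  n8 'bdcab': c→9
  n9 'bdcabc': ·  [P2 ends]
  n10 'c': a→11
  n11 'ca': ·  [P3 ends]
  n12 'da': c→13
  n13 'dac': d→14
  n14 'dacd': ·  [P4 ends]
  n15 'bc': ·  [P5 ends]

BFS fail/out derivation:
  n1('d'): parent n0 fail=0; on 'd' 0 → fail=0;  out {0}∪∅={0}
  n2('a'): parent n0 fail=0; on 'a' 0 → fail=0;  out ∅∪∅=∅
  n4('b'): parent n0 fail=0; on 'b' 0 → fail=0;  out ∅∪∅=∅
  n10('c'): parent n0 fail=0; on 'c' 0 → fail=0;  out ∅∪∅=∅
  n3('ac'): parent n2 fail=0; on 'c' 0 → fail=10;  out {1}∪∅={1}
  n5('bd'): parent n4 fail=0; on 'd' 0 → fail=1;  out ∅∪{0}={0}
  n11('ca'): parent n10 fail=0; on 'a' 0 → fail=2;  out {3}∪∅={3}
  n12('da'): parent n1 fail=0; on 'a' 0 → fail=2;  out ∅∪∅=∅
  n15('bc'): parent n4 fail=0; on 'c' 0 → fail=10;  out {5}∪∅={5}
  n6('bdc'): parent n5 fail=1; on 'c' 1→0 → fail=10;  out ∅∪∅=∅
  n13('dac'): parent n12 fail=2; on 'c' 2 → fail=3;  out ∅∪{1}={1}
  n7('bdca'): parent n6 fail=10; on 'a' 10 → fail=11;  out ∅∪{3}={3}
  n14('dacd'): parent n13 fail=3; on 'd' 3→10→0 → fail=1;  out {4}∪{0}={0,4}
  n8('bdcab'): parent n7 fail=11; on 'b' 11→2→0 → fail=4;  out ∅∪∅=∅
  n9('bdcabc'): parent n8 fail=4; on 'c' 4 → fail=15;  out {2}∪{5}={2,5}

Text stream:
[0] read 'c'  n0⇒n10
[1] read 'a'  n10⇒n11  emit P3@[0:1]
[2] read 'c'  n11⇒n3 (via fail)  emit P1@[1:2]
[3] read 'b'  n3⇒n4 (via fail)
[4] read 'c'  n4⇒n15  emit P5@[3:4]
[5] read 'c'  n15⇒n10 (via fail)
[6] read 'b'  n10⇒n4 (via fail)
[7] read 'd'  n4⇒n5  emit P0@[7:7]
[8] read 'c'  n5⇒n6
[9] read 'a'  n6⇒n7  emit P3@[8:9]
[10] read 'b'  n7⇒n8
[11] read 'c'  n8⇒n9  emit P2@[6:11],P5@[10:11]
[12] read 'd'  n9⇒n1 (via fail)  emit P0@[12:12]
[13] read 'd'  n1⇒n1 (via fail)  emit P0@[13:13]
[14] read 'c'  n1⇒n10 (via fail)
[15] read 'd'  n10⇒n1 (via fail)  emit P0@[15:15]
[16] read 'a'  n1⇒n12
[17] read 'b'  n12⇒n4 (via fail)
[18] read 'd'  n4⇒n5  emit P0@[18:18]
[19] read 'a'  n5⇒n12 (via fail)
[20] read 'd'  n12⇒n1 (via fail)  emit P0@[20:20]
[21] read 'a'  n1⇒n12
[22] read 'a'  n12⇒n2 (via fail)
[23] read 'c'  n2⇒n3  emit P1@[22:23]
[24] read 'a'  n3⇒n11 (via fail)  emit P3@[23:24]
[25] read 'c'  n11⇒n3 (via fail)  emit P1@[24:25]
[26] read 'b'  n3⇒n4 (via fail)
[27] read 'd'  n4⇒n5  emit P0@[27:27]
[28] read 'd'  n5⇒n1 (via fail)  emit P0@[28:28]
[29] read 'a'  n1⇒n12
[30] read 'c'  n12⇒n13  emit P1@[29:30]
[31] read 'd'  n13⇒n14  emit P0@[31:31],P4@[28:31]
[32] read 'b'  n14⇒n4 (via fail)
[33] read 'd'  n4⇒n5  emit P0@[33:33]
[34] read 'c'  n5⇒n6
[35] read 'a'  n6⇒n7  emit P3@[34:35]
[36] read 'b'  n7⇒n8
[37] read 'c'  n8⇒n9  emit P2@[32:37],P5@[36:37]
[38] read 'c'  n9⇒n10 (via fail)

Result: [[1,3],[2,1],[4,5],[7,0],[9,3],[11,2],[11,5],[12,0],[13,0],[15,0],[18,0],[20,0],[23,1],[24,3],[25,1],[27,0],[28,0],[30,1],[31,0],[31,4],[33,0],[35,3],[37,2],[37,5]]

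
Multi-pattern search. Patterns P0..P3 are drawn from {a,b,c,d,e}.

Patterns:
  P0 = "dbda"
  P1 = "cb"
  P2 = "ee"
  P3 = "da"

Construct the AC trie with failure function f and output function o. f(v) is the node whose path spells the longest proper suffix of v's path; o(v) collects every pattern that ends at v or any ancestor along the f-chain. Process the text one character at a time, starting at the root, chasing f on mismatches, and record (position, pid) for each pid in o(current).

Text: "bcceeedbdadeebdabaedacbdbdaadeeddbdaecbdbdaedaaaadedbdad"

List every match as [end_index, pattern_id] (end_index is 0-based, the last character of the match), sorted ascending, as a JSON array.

Build:
Trie nodes:
  0='ε' goto c→5 d→1 e→7
  1='d' goto a→9 b→2
  2='db' goto d→3
  3='dbd' goto a→4
  4='dbda' goto ·  [P0 ends]
  5='c' goto b→6
  6='cb' goto ·  [P1 ends]
  7='e' goto e→8
  8='ee' goto ·  [P2 ends]
  9='da' goto ·  [P3 ends]

Failure links (BFS by depth):
  n1('d'): parent n0 fail=0; on 'd' 0 → fail=0;  out ∅∪∅=∅
  n5('c'): parent n0 fail=0; on 'c' 0 → fail=0;  out ∅∪∅=∅
  n7('e'): parent n0 fail=0; on 'e' 0 → fail=0;  out ∅∪∅=∅
  n2('db'): parent n1 fail=0; on 'b' 0 → fail=0;  out ∅∪∅=∅
  n6('cb'): parent n5 fail=0; on 'b' 0 → fail=0;  out {1}∪∅={1}
  n8('ee'): parent n7 fail=0; on 'e' 0 → fail=7;  out {2}∪∅={2}
  n9('da'): parent n1 fail=0; on 'a' 0 → fail=0;  out {3}∪∅={3}
  n3('dbd'): parent n2 fail=0; on 'd' 0 → fail=1;  out ∅∪∅=∅
  n4('dbda'): parent n3 fail=1; on 'a' 1 → fail=9;  out {0}∪{3}={0,3}

Run:
i=0 'b': node 0→0
i=1 'c': node 0→5
i=2 'c': node 5→5 (via fail)
i=3 'e': node 5→7 (via fail)
i=4 'e': node 7→8  emit P2@[3:4]
i=5 'e': node 8→8 (via fail)  emit P2@[4:5]
i=6 'd': node 8→1 (via fail)
i=7 'b': node 1→2
i=8 'd': node 2→3
i=9 'a': node 3→4  emit P0@[6:9],P3@[8:9]
i=10 'd': node 4→1 (via fail)
i=11 'e': node 1→7 (via fail)
i=12 'e': node 7→8  emit P2@[11:12]
i=13 'b': node 8→0 (via fail)
i=14 'd': node 0→1
i=15 'a': node 1→9  emit P3@[14:15]
i=16 'b': node 9→0 (via fail)
i=17 'a': node 0→0
i=18 'e': node 0→7
i=19 'd': node 7→1 (via fail)
i=20 'a': node 1→9  emit P3@[19:20]
i=21 'c': node 9→5 (via fail)
i=22 'b': node 5→6  emit P1@[21:22]
i=23 'd': node 6→1 (via fail)
i=24 'b': node 1→2
i=25 'd': node 2→3
i=26 'a': node 3→4  emit P0@[23:26],P3@[25:26]
i=27 'a': node 4→0 (via fail)
i=28 'd': node 0→1
i=29 'e': node 1→7 (via fail)
i=30 'e': node 7→8  emit P2@[29:30]
i=31 'd': node 8→1 (via fail)
i=32 'd': node 1→1 (via fail)
i=33 'b': node 1→2
i=34 'd': node 2→3
i=35 'a': node 3→4  emit P0@[32:35],P3@[34:35]
i=36 'e': node 4→7 (via fail)
i=37 'c': node 7→5 (via fail)
i=38 'b': node 5→6  emit P1@[37:38]
i=39 'd': node 6→1 (via fail)
i=40 'b': node 1→2
i=41 'd': node 2→3
i=42 'a': node 3→4  emit P0@[39:42],P3@[41:42]
i=43 'e': node 4→7 (via fail)
i=44 'd': node 7→1 (via fail)
i=45 'a': node 1→9  emit P3@[44:45]
i=46 'a': node 9→0 (via fail)
i=47 'a': node 0→0
i=48 'a': node 0→0
i=49 'd': node 0→1
i=50 'e': node 1→7 (via fail)
i=51 'd': node 7→1 (via fail)
i=52 'b': node 1→2
i=53 'd': node 2→3
i=54 'a': node 3→4  emit P0@[51:54],P3@[53:54]
i=55 'd': node 4→1 (via fail)

Result: [[4,2],[5,2],[9,0],[9,3],[12,2],[15,3],[20,3],[22,1],[26,0],[26,3],[30,2],[35,0],[35,3],[38,1],[42,0],[42,3],[45,3],[54,0],[54,3]]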